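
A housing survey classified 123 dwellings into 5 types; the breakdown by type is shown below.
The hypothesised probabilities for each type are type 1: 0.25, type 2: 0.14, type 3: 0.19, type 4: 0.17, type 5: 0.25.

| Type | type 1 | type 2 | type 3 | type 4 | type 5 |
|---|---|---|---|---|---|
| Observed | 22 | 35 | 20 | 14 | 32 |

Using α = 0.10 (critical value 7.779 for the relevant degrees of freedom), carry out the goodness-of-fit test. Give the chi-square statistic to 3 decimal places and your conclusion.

23.668; reject

Expected counts E_i = n·p_i: 123×0.25 = 30.75, 123×0.14 = 17.22, 123×0.19 = 23.37, 123×0.17 = 20.91, 123×0.25 = 30.75.
χ² = (22−30.75)²/30.75 + (35−17.22)²/17.22 + (20−23.37)²/23.37 + (14−20.91)²/20.91 + (32−30.75)²/30.75
   = 2.4898 + 18.3582 + 0.4860 + 2.2835 + 0.0508
Sum = 23.668
df = 4. Since 23.668 > 7.779, we reject H₀.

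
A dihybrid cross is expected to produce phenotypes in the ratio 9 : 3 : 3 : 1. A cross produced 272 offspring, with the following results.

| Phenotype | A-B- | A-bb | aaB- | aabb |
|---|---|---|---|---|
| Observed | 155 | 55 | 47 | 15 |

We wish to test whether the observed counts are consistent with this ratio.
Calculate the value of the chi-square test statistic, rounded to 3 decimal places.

Ratio total = 16. Expected counts: 272×9/16 = 153, 272×3/16 = 51, 272×3/16 = 51, 272×1/16 = 17.
A-B-: (155 − 153)²/153 = 4/153 = 0.0261
A-bb: (55 − 51)²/51 = 16/51 = 0.3137
aaB-: (47 − 51)²/51 = 16/51 = 0.3137
aabb: (15 − 17)²/17 = 4/17 = 0.2353
Sum = 0.889

0.889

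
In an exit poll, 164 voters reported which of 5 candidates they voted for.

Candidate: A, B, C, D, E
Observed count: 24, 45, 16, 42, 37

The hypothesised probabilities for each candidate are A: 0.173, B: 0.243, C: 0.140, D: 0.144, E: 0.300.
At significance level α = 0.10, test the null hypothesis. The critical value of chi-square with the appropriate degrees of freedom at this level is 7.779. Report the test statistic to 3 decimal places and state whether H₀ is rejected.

20.785; reject

Expected counts E_i = n·p_i: 164×0.173 = 28.372, 164×0.243 = 39.852, 164×0.140 = 22.96, 164×0.144 = 23.616, 164×0.300 = 49.2.
A: (24 − 28.372)²/28.372 = 19.114384/28.372 = 0.6737
B: (45 − 39.852)²/39.852 = 26.501904/39.852 = 0.6650
C: (16 − 22.96)²/22.96 = 48.4416/22.96 = 2.1098
D: (42 − 23.616)²/23.616 = 337.971456/23.616 = 14.3111
E: (37 − 49.2)²/49.2 = 148.84/49.2 = 3.0252
Sum = 20.785
df = 4. Since 20.785 > 7.779, we reject H₀.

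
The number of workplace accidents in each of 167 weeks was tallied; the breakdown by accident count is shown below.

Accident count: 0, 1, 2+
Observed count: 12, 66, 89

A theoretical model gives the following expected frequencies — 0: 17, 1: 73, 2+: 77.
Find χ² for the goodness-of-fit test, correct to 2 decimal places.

4.01

0: (12 − 17)²/17 = 25/17 = 1.471
1: (66 − 73)²/73 = 49/73 = 0.671
2+: (89 − 77)²/77 = 144/77 = 1.870
Sum = 4.01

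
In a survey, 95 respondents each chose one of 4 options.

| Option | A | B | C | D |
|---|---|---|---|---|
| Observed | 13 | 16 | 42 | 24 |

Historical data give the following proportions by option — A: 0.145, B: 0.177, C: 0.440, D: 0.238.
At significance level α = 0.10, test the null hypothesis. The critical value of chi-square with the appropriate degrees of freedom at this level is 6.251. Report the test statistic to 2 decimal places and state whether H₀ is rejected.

Expected counts E_i = n·p_i: 95×0.145 = 13.775, 95×0.177 = 16.815, 95×0.440 = 41.8, 95×0.238 = 22.61.
cat         O        E   (O−E)²/E
A          13   13.775      0.044
B          16   16.815      0.040
C          42     41.8      0.001
D          24    22.61      0.085
Sum = 0.17
df = 3. Since 0.17 < 6.251, we do not reject H₀.

0.17; do not reject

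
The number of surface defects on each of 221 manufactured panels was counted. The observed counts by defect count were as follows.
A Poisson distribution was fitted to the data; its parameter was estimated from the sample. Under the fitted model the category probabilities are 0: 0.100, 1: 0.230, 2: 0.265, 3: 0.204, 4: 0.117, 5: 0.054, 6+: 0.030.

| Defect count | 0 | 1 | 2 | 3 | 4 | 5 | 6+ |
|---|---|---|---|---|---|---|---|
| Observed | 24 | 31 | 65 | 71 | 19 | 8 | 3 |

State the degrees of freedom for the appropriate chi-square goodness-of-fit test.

There are k = 7 categories and 1 parameter estimated from the data, so df = 7 − 1 − 1 = 5.

5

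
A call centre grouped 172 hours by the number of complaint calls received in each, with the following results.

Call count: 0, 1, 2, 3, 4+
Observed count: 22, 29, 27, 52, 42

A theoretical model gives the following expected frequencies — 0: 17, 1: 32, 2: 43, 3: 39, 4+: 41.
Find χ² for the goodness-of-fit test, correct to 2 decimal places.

12.06

cat         O        E   (O−E)²/E
0          22       17      1.471
1          29       32      0.281
2          27       43      5.953
3          52       39      4.333
4+         42       41      0.024
Sum = 12.06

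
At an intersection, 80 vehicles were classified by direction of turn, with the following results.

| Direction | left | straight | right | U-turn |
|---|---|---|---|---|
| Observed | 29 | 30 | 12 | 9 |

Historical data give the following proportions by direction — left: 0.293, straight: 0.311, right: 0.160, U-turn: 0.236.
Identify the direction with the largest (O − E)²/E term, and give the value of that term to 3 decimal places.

Expected counts E_i = n·p_i: 80×0.293 = 23.44, 80×0.311 = 24.88, 80×0.160 = 12.8, 80×0.236 = 18.88.
cat           O        E   (O−E)²/E
left         29    23.44     1.3188
straight     30    24.88     1.0536
right        12     12.8     0.0500
U-turn        9    18.88     5.1703
The largest term is for U-turn: 5.170.

U-turn, 5.170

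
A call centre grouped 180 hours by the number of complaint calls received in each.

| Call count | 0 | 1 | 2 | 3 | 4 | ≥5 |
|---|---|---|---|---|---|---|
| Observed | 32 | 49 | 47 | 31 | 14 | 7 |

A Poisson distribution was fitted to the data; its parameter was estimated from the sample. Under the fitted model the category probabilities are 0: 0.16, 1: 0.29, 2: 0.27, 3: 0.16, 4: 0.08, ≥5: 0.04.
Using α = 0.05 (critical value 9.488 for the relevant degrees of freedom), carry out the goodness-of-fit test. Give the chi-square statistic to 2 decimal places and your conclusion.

0.79; do not reject

Expected counts E_i = n·p_i: 180×0.16 = 28.8, 180×0.29 = 52.2, 180×0.27 = 48.6, 180×0.16 = 28.8, 180×0.08 = 14.4, 180×0.04 = 7.2.
cat         O        E   (O−E)²/E
0          32     28.8      0.356
1          49     52.2      0.196
2          47     48.6      0.053
3          31     28.8      0.168
4          14     14.4      0.011
≥5          7      7.2      0.006
Sum = 0.79
df = 4. Since 0.79 < 9.488, we do not reject H₀.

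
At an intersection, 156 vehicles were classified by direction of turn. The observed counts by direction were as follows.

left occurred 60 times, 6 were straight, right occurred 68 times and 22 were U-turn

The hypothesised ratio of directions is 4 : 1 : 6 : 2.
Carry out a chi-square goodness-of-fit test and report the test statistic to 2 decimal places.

6.39

Ratio total = 13. Expected counts: 156×4/13 = 48, 156×1/13 = 12, 156×6/13 = 72, 156×2/13 = 24.
χ² = (60−48)²/48 + (6−12)²/12 + (68−72)²/72 + (22−24)²/24
   = 3.000 + 3.000 + 0.222 + 0.167
Sum = 6.39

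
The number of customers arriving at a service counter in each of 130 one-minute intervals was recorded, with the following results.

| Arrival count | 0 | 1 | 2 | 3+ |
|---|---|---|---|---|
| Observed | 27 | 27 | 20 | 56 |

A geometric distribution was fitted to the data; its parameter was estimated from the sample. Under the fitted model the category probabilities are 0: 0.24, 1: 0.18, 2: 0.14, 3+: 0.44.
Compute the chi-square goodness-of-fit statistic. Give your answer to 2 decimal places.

1.32

Expected counts E_i = n·p_i: 130×0.24 = 31.2, 130×0.18 = 23.4, 130×0.14 = 18.2, 130×0.44 = 57.2.
cat         O        E   (O−E)²/E
0          27     31.2      0.565
1          27     23.4      0.554
2          20     18.2      0.178
3+         56     57.2      0.025
Sum = 1.32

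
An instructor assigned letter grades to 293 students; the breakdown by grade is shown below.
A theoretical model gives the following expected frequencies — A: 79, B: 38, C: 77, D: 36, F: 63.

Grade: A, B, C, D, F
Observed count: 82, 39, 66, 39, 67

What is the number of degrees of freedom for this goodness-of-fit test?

4

There are k = 5 categories and no parameters were estimated from the data, so df = 5 − 1 = 4.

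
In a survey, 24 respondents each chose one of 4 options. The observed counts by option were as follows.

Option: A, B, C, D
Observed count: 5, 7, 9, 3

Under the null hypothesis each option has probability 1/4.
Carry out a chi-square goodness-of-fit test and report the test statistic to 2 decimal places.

Expected count for each of the 4 categories: 24/4 = 6.
cat         O        E   (O−E)²/E
A           5        6      0.167
B           7        6      0.167
C           9        6      1.500
D           3        6      1.500
Sum = 3.33

3.33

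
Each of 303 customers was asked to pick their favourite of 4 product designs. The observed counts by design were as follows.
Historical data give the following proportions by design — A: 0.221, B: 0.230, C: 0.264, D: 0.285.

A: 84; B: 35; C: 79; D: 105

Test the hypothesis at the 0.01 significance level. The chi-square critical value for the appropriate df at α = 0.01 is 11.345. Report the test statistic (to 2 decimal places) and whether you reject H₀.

25.64; reject

Expected counts E_i = n·p_i: 303×0.221 = 66.963, 303×0.230 = 69.69, 303×0.264 = 79.992, 303×0.285 = 86.355.
cat         O        E   (O−E)²/E
A          84   66.963      4.335
B          35    69.69     17.268
C          79   79.992      0.012
D         105   86.355      4.026
Sum = 25.64
df = 3. Since 25.64 > 11.345, we reject H₀.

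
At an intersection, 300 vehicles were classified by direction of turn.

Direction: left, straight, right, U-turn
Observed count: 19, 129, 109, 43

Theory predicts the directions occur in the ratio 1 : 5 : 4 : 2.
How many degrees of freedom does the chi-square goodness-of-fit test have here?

There are k = 4 categories and no parameters were estimated from the data, so df = 4 − 1 = 3.

3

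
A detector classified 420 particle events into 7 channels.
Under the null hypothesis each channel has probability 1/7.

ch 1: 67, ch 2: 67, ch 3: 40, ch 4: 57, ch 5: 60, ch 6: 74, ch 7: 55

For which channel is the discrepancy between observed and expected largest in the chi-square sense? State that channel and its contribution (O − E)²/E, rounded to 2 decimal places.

Under H₀ each category has probability 1/7, so each expected count is 420/7 = 60.
cat         O        E   (O−E)²/E
ch 1       67       60      0.817
ch 2       67       60      0.817
ch 3       40       60      6.667
ch 4       57       60      0.150
ch 5       60       60      0.000
ch 6       74       60      3.267
ch 7       55       60      0.417
The largest term is for ch 3: 6.67.

ch 3, 6.67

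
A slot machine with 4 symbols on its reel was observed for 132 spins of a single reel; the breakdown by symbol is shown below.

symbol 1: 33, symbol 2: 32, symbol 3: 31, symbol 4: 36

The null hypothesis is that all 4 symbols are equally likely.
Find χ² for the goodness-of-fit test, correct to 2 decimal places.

Under H₀ each category has probability 1/4, so each expected count is 132/4 = 33.
cat           O        E   (O−E)²/E
symbol 1     33       33      0.000
symbol 2     32       33      0.030
symbol 3     31       33      0.121
symbol 4     36       33      0.273
Sum = 0.42

0.42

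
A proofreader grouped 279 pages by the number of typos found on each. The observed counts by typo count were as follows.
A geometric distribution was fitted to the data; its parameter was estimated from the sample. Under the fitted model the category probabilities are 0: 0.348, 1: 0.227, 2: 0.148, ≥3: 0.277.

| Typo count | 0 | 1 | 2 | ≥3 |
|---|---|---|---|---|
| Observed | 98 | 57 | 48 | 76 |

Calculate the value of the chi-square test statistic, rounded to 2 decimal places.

1.75

Expected counts E_i = n·p_i: 279×0.348 = 97.092, 279×0.227 = 63.333, 279×0.148 = 41.292, 279×0.277 = 77.283.
0: (98 − 97.092)²/97.092 = 0.824464/97.092 = 0.008
1: (57 − 63.333)²/63.333 = 40.106889/63.333 = 0.633
2: (48 − 41.292)²/41.292 = 44.997264/41.292 = 1.090
≥3: (76 − 77.283)²/77.283 = 1.646089/77.283 = 0.021
Sum = 1.75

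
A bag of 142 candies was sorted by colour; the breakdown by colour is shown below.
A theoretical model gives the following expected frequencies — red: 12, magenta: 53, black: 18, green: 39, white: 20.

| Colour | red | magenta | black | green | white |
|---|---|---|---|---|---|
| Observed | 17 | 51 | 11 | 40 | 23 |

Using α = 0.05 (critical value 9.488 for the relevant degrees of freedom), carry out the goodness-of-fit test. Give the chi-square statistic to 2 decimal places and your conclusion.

cat          O        E   (O−E)²/E
red         17       12      2.083
magenta     51       53      0.075
black       11       18      2.722
green       40       39      0.026
white       23       20      0.450
Sum = 5.36
df = 4. Since 5.36 < 9.488, we do not reject H₀.

5.36; do not reject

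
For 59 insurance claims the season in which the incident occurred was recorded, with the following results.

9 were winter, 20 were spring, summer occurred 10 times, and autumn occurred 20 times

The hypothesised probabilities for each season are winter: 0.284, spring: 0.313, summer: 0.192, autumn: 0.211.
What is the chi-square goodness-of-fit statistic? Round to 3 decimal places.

8.453

Expected counts E_i = n·p_i: 59×0.284 = 16.756, 59×0.313 = 18.467, 59×0.192 = 11.328, 59×0.211 = 12.449.
χ² = (9−16.756)²/16.756 + (20−18.467)²/18.467 + (10−11.328)²/11.328 + (20−12.449)²/12.449
   = 3.5901 + 0.1273 + 0.1557 + 4.5801
Sum = 8.453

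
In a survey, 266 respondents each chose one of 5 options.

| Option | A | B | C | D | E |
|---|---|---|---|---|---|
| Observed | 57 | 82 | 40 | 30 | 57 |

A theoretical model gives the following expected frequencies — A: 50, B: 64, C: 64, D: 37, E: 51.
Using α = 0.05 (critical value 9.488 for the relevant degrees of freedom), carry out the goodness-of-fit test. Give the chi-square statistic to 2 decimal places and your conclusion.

17.07; reject

A: (57 − 50)²/50 = 49/50 = 0.980
B: (82 − 64)²/64 = 324/64 = 5.063
C: (40 − 64)²/64 = 576/64 = 9.000
D: (30 − 37)²/37 = 49/37 = 1.324
E: (57 − 51)²/51 = 36/51 = 0.706
Sum = 17.07
df = 4. Since 17.07 > 9.488, we reject H₀.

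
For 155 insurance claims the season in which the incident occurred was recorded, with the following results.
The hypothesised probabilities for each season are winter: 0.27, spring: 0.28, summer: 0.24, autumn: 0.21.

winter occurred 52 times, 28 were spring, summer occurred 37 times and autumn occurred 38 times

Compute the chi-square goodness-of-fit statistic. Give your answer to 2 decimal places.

8.84

Expected counts E_i = n·p_i: 155×0.27 = 41.85, 155×0.28 = 43.4, 155×0.24 = 37.2, 155×0.21 = 32.55.
winter: (52 − 41.85)²/41.85 = 103.0225/41.85 = 2.462
spring: (28 − 43.4)²/43.4 = 237.16/43.4 = 5.465
summer: (37 − 37.2)²/37.2 = 0.04/37.2 = 0.001
autumn: (38 − 32.55)²/32.55 = 29.7025/32.55 = 0.913
Sum = 8.84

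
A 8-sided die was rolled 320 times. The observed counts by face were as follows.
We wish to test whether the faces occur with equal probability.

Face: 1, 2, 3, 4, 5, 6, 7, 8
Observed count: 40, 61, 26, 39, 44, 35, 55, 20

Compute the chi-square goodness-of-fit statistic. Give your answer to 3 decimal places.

Expected count for each of the 8 categories: 320/8 = 40.
cat         O        E   (O−E)²/E
1          40       40     0.0000
2          61       40    11.0250
3          26       40     4.9000
4          39       40     0.0250
5          44       40     0.4000
6          35       40     0.6250
7          55       40     5.6250
8          20       40    10.0000
Sum = 32.600

32.600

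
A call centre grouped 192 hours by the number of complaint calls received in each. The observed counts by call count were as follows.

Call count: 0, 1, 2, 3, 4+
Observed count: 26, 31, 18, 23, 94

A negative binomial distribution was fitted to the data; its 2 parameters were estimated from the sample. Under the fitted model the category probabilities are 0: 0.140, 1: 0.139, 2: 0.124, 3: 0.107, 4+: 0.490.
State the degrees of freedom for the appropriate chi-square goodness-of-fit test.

There are k = 5 categories and 2 parameters estimated from the data, so df = 5 − 1 − 2 = 2.

2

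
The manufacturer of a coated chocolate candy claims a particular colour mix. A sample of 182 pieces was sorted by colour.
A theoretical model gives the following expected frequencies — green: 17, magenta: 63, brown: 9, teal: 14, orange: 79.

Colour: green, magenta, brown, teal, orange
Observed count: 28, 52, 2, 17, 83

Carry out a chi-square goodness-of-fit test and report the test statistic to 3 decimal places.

15.328

green: (28 − 17)²/17 = 121/17 = 7.1176
magenta: (52 − 63)²/63 = 121/63 = 1.9206
brown: (2 − 9)²/9 = 49/9 = 5.4444
teal: (17 − 14)²/14 = 9/14 = 0.6429
orange: (83 − 79)²/79 = 16/79 = 0.2025
Sum = 15.328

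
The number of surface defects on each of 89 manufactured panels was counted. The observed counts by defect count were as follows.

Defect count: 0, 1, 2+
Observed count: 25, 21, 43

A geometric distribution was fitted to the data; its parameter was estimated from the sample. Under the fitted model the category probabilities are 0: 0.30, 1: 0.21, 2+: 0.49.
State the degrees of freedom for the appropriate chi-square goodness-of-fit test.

There are k = 3 categories and 1 parameter estimated from the data, so df = 3 − 1 − 1 = 1.

1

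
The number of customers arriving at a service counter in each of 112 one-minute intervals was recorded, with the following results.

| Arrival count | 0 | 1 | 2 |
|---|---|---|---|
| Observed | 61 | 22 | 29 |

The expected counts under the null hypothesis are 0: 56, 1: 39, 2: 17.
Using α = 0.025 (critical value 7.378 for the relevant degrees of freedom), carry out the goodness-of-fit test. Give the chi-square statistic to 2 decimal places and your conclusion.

16.33; reject

cat         O        E   (O−E)²/E
0          61       56      0.446
1          22       39      7.410
2          29       17      8.471
Sum = 16.33
df = 2. Since 16.33 > 7.378, we reject H₀.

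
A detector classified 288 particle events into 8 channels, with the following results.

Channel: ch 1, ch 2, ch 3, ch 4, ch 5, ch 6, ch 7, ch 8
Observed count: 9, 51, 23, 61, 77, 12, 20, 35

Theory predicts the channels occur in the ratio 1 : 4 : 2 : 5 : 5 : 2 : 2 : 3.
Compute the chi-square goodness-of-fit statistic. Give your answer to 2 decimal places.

Ratio total = 24. Expected counts: 288×1/24 = 12, 288×4/24 = 48, 288×2/24 = 24, 288×5/24 = 60, 288×5/24 = 60, 288×2/24 = 24, 288×2/24 = 24, 288×3/24 = 36.
cat         O        E   (O−E)²/E
ch 1        9       12      0.750
ch 2       51       48      0.188
ch 3       23       24      0.042
ch 4       61       60      0.017
ch 5       77       60      4.817
ch 6       12       24      6.000
ch 7       20       24      0.667
ch 8       35       36      0.028
Sum = 12.51

12.51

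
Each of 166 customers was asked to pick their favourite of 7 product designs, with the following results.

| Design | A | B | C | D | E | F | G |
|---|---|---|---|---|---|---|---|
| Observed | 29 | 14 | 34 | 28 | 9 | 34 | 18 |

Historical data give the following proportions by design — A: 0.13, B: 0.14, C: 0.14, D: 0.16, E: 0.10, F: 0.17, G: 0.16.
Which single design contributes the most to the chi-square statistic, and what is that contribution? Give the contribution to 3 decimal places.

C, 4.982

Expected counts E_i = n·p_i: 166×0.13 = 21.58, 166×0.14 = 23.24, 166×0.14 = 23.24, 166×0.16 = 26.56, 166×0.10 = 16.6, 166×0.17 = 28.22, 166×0.16 = 26.56.
χ² = (29−21.58)²/21.58 + (14−23.24)²/23.24 + (34−23.24)²/23.24 + (28−26.56)²/26.56 + (9−16.6)²/16.6 + (34−28.22)²/28.22 + (18−26.56)²/26.56
   = 2.5513 + 3.6737 + 4.9818 + 0.0781 + 3.4795 + 1.1839 + 2.7588
The largest term is for C: 4.982.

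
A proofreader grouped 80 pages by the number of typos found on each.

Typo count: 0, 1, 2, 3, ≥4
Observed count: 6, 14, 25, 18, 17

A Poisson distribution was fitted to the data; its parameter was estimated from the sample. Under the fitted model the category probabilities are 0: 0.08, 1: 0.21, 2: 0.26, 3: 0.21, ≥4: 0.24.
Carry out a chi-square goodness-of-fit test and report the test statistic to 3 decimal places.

1.678

Expected counts E_i = n·p_i: 80×0.08 = 6.4, 80×0.21 = 16.8, 80×0.26 = 20.8, 80×0.21 = 16.8, 80×0.24 = 19.2.
χ² = (6−6.4)²/6.4 + (14−16.8)²/16.8 + (25−20.8)²/20.8 + (18−16.8)²/16.8 + (17−19.2)²/19.2
   = 0.0250 + 0.4667 + 0.8481 + 0.0857 + 0.2521
Sum = 1.678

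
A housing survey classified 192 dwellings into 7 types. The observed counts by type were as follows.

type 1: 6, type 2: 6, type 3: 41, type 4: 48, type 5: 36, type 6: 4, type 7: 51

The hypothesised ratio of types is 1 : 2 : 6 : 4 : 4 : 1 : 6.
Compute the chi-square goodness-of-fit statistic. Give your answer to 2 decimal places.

18.46

Ratio total = 24. Expected counts: 192×1/24 = 8, 192×2/24 = 16, 192×6/24 = 48, 192×4/24 = 32, 192×4/24 = 32, 192×1/24 = 8, 192×6/24 = 48.
type 1: (6 − 8)²/8 = 4/8 = 0.500
type 2: (6 − 16)²/16 = 100/16 = 6.250
type 3: (41 − 48)²/48 = 49/48 = 1.021
type 4: (48 − 32)²/32 = 256/32 = 8.000
type 5: (36 − 32)²/32 = 16/32 = 0.500
type 6: (4 − 8)²/8 = 16/8 = 2.000
type 7: (51 − 48)²/48 = 9/48 = 0.188
Sum = 18.46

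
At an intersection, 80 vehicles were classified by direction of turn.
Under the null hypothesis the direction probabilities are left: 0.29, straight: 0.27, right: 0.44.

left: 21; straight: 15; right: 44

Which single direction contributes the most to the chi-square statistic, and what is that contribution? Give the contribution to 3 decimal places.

right, 2.200

Expected counts E_i = n·p_i: 80×0.29 = 23.2, 80×0.27 = 21.6, 80×0.44 = 35.2.
cat           O        E   (O−E)²/E
left         21     23.2     0.2086
straight     15     21.6     2.0167
right        44     35.2     2.2000
The largest term is for right: 2.200.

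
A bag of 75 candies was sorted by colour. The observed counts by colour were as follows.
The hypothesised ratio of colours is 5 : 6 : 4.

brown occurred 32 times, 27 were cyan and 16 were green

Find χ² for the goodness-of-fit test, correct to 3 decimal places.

3.060

Ratio total = 15. Expected counts: 75×5/15 = 25, 75×6/15 = 30, 75×4/15 = 20.
brown: (32 − 25)²/25 = 49/25 = 1.9600
cyan: (27 − 30)²/30 = 9/30 = 0.3000
green: (16 − 20)²/20 = 16/20 = 0.8000
Sum = 3.060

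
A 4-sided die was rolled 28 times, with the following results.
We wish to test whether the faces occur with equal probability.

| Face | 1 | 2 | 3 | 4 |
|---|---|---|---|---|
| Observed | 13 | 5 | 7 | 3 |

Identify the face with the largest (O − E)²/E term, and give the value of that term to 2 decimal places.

Under H₀ each category has probability 1/4, so each expected count is 28/4 = 7.
1: (13 − 7)²/7 = 36/7 = 5.143
2: (5 − 7)²/7 = 4/7 = 0.571
3: (7 − 7)²/7 = 0/7 = 0.000
4: (3 − 7)²/7 = 16/7 = 2.286
The largest term is for 1: 5.14.

1, 5.14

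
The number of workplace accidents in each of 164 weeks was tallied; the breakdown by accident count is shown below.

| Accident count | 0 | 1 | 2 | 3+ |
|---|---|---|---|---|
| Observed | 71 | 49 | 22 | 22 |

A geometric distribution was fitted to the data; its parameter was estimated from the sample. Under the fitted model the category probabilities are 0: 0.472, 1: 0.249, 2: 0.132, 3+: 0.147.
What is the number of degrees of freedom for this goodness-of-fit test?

There are k = 4 categories and 1 parameter estimated from the data, so df = 4 − 1 − 1 = 2.

2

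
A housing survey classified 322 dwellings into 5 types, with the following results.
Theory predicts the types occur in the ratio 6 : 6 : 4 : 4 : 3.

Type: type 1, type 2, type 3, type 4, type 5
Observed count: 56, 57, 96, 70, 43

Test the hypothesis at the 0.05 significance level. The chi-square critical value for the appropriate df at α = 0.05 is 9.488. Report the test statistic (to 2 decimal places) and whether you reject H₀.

Ratio total = 23. Expected counts: 322×6/23 = 84, 322×6/23 = 84, 322×4/23 = 56, 322×4/23 = 56, 322×3/23 = 42.
cat         O        E   (O−E)²/E
type 1     56       84      9.333
type 2     57       84      8.679
type 3     96       56     28.571
type 4     70       56      3.500
type 5     43       42      0.024
Sum = 50.11
df = 4. Since 50.11 > 9.488, we reject H₀.

50.11; reject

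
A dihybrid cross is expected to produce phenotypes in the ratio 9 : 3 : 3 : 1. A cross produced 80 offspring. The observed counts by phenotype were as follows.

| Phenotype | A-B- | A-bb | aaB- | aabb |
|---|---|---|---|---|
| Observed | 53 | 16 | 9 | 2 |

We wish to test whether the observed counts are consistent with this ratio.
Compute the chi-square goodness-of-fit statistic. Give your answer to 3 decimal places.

Ratio total = 16. Expected counts: 80×9/16 = 45, 80×3/16 = 15, 80×3/16 = 15, 80×1/16 = 5.
A-B-: (53 − 45)²/45 = 64/45 = 1.4222
A-bb: (16 − 15)²/15 = 1/15 = 0.0667
aaB-: (9 − 15)²/15 = 36/15 = 2.4000
aabb: (2 − 5)²/5 = 9/5 = 1.8000
Sum = 5.689

5.689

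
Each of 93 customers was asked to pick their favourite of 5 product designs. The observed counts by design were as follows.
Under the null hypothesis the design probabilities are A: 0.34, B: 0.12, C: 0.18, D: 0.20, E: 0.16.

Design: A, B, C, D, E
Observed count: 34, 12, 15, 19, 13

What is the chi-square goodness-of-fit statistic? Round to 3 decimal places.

0.669

Expected counts E_i = n·p_i: 93×0.34 = 31.62, 93×0.12 = 11.16, 93×0.18 = 16.74, 93×0.20 = 18.6, 93×0.16 = 14.88.
χ² = (34−31.62)²/31.62 + (12−11.16)²/11.16 + (15−16.74)²/16.74 + (19−18.6)²/18.6 + (13−14.88)²/14.88
   = 0.1791 + 0.0632 + 0.1809 + 0.0086 + 0.2375
Sum = 0.669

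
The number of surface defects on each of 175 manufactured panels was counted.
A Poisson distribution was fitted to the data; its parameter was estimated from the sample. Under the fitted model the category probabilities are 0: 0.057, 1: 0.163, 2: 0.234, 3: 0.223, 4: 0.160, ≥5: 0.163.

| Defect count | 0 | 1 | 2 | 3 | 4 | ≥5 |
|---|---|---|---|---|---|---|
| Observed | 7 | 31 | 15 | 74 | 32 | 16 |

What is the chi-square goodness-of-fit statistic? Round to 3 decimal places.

54.963

Expected counts E_i = n·p_i: 175×0.057 = 9.975, 175×0.163 = 28.525, 175×0.234 = 40.95, 175×0.223 = 39.025, 175×0.160 = 28, 175×0.163 = 28.525.
0: (7 − 9.975)²/9.975 = 8.850625/9.975 = 0.8873
1: (31 − 28.525)²/28.525 = 6.125625/28.525 = 0.2147
2: (15 − 40.95)²/40.95 = 673.4025/40.95 = 16.4445
3: (74 − 39.025)²/39.025 = 1223.250625/39.025 = 31.3453
4: (32 − 28)²/28 = 16/28 = 0.5714
≥5: (16 − 28.525)²/28.525 = 156.875625/28.525 = 5.4996
Sum = 54.963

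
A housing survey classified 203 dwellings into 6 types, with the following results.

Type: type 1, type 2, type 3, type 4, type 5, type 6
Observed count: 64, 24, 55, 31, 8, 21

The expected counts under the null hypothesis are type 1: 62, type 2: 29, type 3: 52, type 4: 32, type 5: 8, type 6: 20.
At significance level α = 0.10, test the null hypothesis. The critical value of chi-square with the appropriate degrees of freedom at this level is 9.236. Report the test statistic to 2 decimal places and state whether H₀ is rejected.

1.18; do not reject

cat         O        E   (O−E)²/E
type 1     64       62      0.065
type 2     24       29      0.862
type 3     55       52      0.173
type 4     31       32      0.031
type 5      8        8      0.000
type 6     21       20      0.050
Sum = 1.18
df = 5. Since 1.18 < 9.236, we do not reject H₀.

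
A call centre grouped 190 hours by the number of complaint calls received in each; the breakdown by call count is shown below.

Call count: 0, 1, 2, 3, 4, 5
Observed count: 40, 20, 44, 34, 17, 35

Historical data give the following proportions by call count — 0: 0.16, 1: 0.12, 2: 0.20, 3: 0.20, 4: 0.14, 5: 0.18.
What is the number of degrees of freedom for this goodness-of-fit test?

There are k = 6 categories and no parameters were estimated from the data, so df = 6 − 1 = 5.

5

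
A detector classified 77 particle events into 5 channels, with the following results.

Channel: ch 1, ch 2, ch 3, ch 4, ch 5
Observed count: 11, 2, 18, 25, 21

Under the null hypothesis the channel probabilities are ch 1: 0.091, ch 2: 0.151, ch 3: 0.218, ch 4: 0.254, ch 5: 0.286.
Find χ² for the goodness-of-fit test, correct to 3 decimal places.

Expected counts E_i = n·p_i: 77×0.091 = 7.007, 77×0.151 = 11.627, 77×0.218 = 16.786, 77×0.254 = 19.558, 77×0.286 = 22.022.
cat         O        E   (O−E)²/E
ch 1       11    7.007     2.2754
ch 2        2   11.627     7.9710
ch 3       18   16.786     0.0878
ch 4       25   19.558     1.5142
ch 5       21   22.022     0.0474
Sum = 11.896

11.896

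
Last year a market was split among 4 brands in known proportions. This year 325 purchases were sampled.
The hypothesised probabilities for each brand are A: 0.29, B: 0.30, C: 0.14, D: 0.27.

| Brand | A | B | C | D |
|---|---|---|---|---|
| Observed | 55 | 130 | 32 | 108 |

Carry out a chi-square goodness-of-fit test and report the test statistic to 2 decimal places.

Expected counts E_i = n·p_i: 325×0.29 = 94.25, 325×0.30 = 97.5, 325×0.14 = 45.5, 325×0.27 = 87.75.
cat         O        E   (O−E)²/E
A          55    94.25     16.345
B         130     97.5     10.833
C          32     45.5      4.005
D         108    87.75      4.673
Sum = 35.86

35.86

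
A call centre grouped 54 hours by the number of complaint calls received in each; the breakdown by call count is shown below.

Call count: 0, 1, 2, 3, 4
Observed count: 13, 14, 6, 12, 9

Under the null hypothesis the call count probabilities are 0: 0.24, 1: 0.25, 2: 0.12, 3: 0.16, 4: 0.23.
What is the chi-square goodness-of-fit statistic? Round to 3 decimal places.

2.303

Expected counts E_i = n·p_i: 54×0.24 = 12.96, 54×0.25 = 13.5, 54×0.12 = 6.48, 54×0.16 = 8.64, 54×0.23 = 12.42.
χ² = (13−12.96)²/12.96 + (14−13.5)²/13.5 + (6−6.48)²/6.48 + (12−8.64)²/8.64 + (9−12.42)²/12.42
   = 0.0001 + 0.0185 + 0.0356 + 1.3067 + 0.9417
Sum = 2.303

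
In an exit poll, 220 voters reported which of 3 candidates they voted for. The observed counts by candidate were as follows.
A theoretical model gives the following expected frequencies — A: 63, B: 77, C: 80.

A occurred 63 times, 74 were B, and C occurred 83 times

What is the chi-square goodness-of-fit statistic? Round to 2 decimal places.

0.23

cat         O        E   (O−E)²/E
A          63       63      0.000
B          74       77      0.117
C          83       80      0.113
Sum = 0.23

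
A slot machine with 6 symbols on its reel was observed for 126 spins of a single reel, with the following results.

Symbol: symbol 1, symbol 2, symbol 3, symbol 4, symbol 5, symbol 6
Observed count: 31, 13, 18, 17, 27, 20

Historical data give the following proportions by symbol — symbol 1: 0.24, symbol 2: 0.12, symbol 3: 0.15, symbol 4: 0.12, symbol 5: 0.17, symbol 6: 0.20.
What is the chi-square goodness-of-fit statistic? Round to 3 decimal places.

Expected counts E_i = n·p_i: 126×0.24 = 30.24, 126×0.12 = 15.12, 126×0.15 = 18.9, 126×0.12 = 15.12, 126×0.17 = 21.42, 126×0.20 = 25.2.
symbol 1: (31 − 30.24)²/30.24 = 0.5776/30.24 = 0.0191
symbol 2: (13 − 15.12)²/15.12 = 4.4944/15.12 = 0.2972
symbol 3: (18 − 18.9)²/18.9 = 0.81/18.9 = 0.0429
symbol 4: (17 − 15.12)²/15.12 = 3.5344/15.12 = 0.2338
symbol 5: (27 − 21.42)²/21.42 = 31.1364/21.42 = 1.4536
symbol 6: (20 − 25.2)²/25.2 = 27.04/25.2 = 1.0730
Sum = 3.120

3.120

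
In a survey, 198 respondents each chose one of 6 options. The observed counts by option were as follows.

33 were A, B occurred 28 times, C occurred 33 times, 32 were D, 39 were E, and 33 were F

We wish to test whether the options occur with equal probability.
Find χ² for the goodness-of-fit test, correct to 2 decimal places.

1.88

Expected count for each of the 6 categories: 198/6 = 33.
A: (33 − 33)²/33 = 0/33 = 0.000
B: (28 − 33)²/33 = 25/33 = 0.758
C: (33 − 33)²/33 = 0/33 = 0.000
D: (32 − 33)²/33 = 1/33 = 0.030
E: (39 − 33)²/33 = 36/33 = 1.091
F: (33 − 33)²/33 = 0/33 = 0.000
Sum = 1.88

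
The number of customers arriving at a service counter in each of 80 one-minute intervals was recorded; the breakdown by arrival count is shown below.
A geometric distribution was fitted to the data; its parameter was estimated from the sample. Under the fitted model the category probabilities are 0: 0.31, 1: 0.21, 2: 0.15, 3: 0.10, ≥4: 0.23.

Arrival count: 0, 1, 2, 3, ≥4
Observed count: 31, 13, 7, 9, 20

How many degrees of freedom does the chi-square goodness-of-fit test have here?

3

There are k = 5 categories and 1 parameter estimated from the data, so df = 5 − 1 − 1 = 3.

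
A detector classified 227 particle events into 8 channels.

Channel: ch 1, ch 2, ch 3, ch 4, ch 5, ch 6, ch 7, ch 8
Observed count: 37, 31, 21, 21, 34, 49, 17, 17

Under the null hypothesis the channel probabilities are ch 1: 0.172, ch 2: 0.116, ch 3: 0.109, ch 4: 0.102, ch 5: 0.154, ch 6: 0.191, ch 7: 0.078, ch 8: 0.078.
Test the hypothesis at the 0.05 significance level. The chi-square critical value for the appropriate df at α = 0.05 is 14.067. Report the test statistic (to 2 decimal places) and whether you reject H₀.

2.52; do not reject

Expected counts E_i = n·p_i: 227×0.172 = 39.044, 227×0.116 = 26.332, 227×0.109 = 24.743, 227×0.102 = 23.154, 227×0.154 = 34.958, 227×0.191 = 43.357, 227×0.078 = 17.706, 227×0.078 = 17.706.
χ² = (37−39.044)²/39.044 + (31−26.332)²/26.332 + (21−24.743)²/24.743 + (21−23.154)²/23.154 + (34−34.958)²/34.958 + (49−43.357)²/43.357 + (17−17.706)²/17.706 + (17−17.706)²/17.706
   = 0.107 + 0.828 + 0.566 + 0.200 + 0.026 + 0.734 + 0.028 + 0.028
Sum = 2.52
df = 7. Since 2.52 < 14.067, we do not reject H₀.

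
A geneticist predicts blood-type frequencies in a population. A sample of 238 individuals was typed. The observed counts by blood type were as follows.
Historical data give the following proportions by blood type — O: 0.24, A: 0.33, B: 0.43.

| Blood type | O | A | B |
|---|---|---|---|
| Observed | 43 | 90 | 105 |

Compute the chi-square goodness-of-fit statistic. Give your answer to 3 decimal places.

Expected counts E_i = n·p_i: 238×0.24 = 57.12, 238×0.33 = 78.54, 238×0.43 = 102.34.
χ² = (43−57.12)²/57.12 + (90−78.54)²/78.54 + (105−102.34)²/102.34
   = 3.4904 + 1.6722 + 0.0691
Sum = 5.232

5.232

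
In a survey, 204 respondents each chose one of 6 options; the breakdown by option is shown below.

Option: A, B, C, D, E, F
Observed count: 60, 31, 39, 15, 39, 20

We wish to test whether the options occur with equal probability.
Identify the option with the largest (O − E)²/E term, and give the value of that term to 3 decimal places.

A, 19.882

Under H₀ each category has probability 1/6, so each expected count is 204/6 = 34.
cat         O        E   (O−E)²/E
A          60       34    19.8824
B          31       34     0.2647
C          39       34     0.7353
D          15       34    10.6176
E          39       34     0.7353
F          20       34     5.7647
The largest term is for A: 19.882.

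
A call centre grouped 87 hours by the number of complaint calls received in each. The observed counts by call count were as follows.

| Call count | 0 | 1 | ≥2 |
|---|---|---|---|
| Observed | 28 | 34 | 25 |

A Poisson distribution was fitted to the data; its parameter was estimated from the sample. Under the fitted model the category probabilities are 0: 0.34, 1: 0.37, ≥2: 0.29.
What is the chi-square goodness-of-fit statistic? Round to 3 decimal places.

Expected counts E_i = n·p_i: 87×0.34 = 29.58, 87×0.37 = 32.19, 87×0.29 = 25.23.
cat         O        E   (O−E)²/E
0          28    29.58     0.0844
1          34    32.19     0.1018
≥2         25    25.23     0.0021
Sum = 0.188

0.188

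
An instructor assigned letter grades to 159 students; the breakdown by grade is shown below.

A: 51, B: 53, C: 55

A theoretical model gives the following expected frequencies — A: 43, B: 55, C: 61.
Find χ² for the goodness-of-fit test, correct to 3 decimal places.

2.151

A: (51 − 43)²/43 = 64/43 = 1.4884
B: (53 − 55)²/55 = 4/55 = 0.0727
C: (55 − 61)²/61 = 36/61 = 0.5902
Sum = 2.151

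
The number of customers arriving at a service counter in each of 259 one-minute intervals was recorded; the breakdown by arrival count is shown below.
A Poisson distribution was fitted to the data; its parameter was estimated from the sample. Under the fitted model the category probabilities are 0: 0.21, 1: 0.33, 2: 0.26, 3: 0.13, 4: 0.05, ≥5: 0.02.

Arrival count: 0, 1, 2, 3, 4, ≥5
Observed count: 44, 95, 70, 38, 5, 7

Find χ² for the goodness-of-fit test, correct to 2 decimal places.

Expected counts E_i = n·p_i: 259×0.21 = 54.39, 259×0.33 = 85.47, 259×0.26 = 67.34, 259×0.13 = 33.67, 259×0.05 = 12.95, 259×0.02 = 5.18.
χ² = (44−54.39)²/54.39 + (95−85.47)²/85.47 + (70−67.34)²/67.34 + (38−33.67)²/33.67 + (5−12.95)²/12.95 + (7−5.18)²/5.18
   = 1.985 + 1.063 + 0.105 + 0.557 + 4.881 + 0.639
Sum = 9.23

9.23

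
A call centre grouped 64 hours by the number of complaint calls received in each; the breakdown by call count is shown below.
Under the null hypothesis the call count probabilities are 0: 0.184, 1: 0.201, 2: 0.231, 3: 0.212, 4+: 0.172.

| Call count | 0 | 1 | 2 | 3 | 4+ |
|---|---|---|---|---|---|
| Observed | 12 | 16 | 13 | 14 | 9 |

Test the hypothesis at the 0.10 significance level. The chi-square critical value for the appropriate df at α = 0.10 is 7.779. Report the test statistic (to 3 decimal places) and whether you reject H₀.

1.364; do not reject

Expected counts E_i = n·p_i: 64×0.184 = 11.776, 64×0.201 = 12.864, 64×0.231 = 14.784, 64×0.212 = 13.568, 64×0.172 = 11.008.
χ² = (12−11.776)²/11.776 + (16−12.864)²/12.864 + (13−14.784)²/14.784 + (14−13.568)²/13.568 + (9−11.008)²/11.008
   = 0.0043 + 0.7645 + 0.2153 + 0.0138 + 0.3663
Sum = 1.364
df = 4. Since 1.364 < 7.779, we do not reject H₀.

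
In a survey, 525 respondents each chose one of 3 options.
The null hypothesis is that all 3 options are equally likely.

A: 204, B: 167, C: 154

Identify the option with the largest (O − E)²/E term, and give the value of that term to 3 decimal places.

Under H₀ each category has probability 1/3, so each expected count is 525/3 = 175.
A: (204 − 175)²/175 = 841/175 = 4.8057
B: (167 − 175)²/175 = 64/175 = 0.3657
C: (154 − 175)²/175 = 441/175 = 2.5200
The largest term is for A: 4.806.

A, 4.806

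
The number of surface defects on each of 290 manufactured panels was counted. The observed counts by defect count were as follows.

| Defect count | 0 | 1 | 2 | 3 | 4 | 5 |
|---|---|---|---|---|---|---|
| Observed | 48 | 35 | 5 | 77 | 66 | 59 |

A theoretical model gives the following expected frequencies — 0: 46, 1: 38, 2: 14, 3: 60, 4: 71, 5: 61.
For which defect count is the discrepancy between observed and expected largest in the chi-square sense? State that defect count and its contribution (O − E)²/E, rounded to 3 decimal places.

χ² = (48−46)²/46 + (35−38)²/38 + (5−14)²/14 + (77−60)²/60 + (66−71)²/71 + (59−61)²/61
   = 0.0870 + 0.2368 + 5.7857 + 4.8167 + 0.3521 + 0.0656
The largest term is for 2: 5.786.

2, 5.786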